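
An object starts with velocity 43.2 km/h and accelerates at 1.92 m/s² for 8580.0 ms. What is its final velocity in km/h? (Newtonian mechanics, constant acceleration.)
v = v₀ + at (with unit conversion) = 102.5 km/h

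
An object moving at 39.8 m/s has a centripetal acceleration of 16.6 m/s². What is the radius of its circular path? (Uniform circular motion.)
r = v²/a_c = 39.8²/16.6 = 95.42 m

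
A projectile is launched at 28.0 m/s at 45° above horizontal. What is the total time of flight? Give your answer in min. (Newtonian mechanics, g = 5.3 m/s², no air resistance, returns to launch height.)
T = 2v₀sin(θ)/g (with unit conversion) = 0.1245 min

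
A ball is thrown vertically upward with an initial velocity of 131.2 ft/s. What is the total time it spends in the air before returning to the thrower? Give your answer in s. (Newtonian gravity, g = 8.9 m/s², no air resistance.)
t_total = 2v₀/g (with unit conversion) = 8.986 s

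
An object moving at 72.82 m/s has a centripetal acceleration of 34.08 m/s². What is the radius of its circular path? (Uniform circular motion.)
r = v²/a_c = 72.82²/34.08 = 155.6 m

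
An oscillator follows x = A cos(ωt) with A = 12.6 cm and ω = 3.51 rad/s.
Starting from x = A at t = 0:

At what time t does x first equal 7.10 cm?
cos(ωt) = x/A = 7.1/12.6 = 0.5635
ωt = arccos(0.5635) = 0.9722 rad
t = 0.9722/3.51 = 0.277 s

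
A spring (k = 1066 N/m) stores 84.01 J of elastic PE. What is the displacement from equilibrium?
PE = ½kx² → x = √(2PE/k) = √(2×84.01/1066) = 0.397 m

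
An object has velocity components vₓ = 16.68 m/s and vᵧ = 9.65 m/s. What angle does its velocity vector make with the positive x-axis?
θ = arctan(vᵧ/vₓ) = arctan(9.65/16.68) = 30.05°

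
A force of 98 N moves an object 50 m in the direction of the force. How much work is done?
W = Fd = 98×50 = 4900.0 J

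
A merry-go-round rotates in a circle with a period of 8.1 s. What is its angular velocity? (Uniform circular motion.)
ω = 2π/T = 2π/8.1 = 0.7757 rad/s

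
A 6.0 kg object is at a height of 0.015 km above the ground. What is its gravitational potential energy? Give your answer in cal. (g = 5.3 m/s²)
PE = mgh = 6 kg × 5.3 m/s² × 15 m = 477 J = 114.0 cal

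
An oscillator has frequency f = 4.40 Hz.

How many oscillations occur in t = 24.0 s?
n = f×t = 4.4×24.0 = 105.6 oscillations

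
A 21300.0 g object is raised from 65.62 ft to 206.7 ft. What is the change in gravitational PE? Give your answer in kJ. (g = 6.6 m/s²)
ΔPE = mg(h₂ − h₁) = 21.3 kg × 6.6 m/s² × (63 − 20) m = 6045 J = 6.045 kJ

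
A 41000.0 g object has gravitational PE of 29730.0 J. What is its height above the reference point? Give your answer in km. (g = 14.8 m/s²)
PE = mgh → h = PE/(mg) = 2.973e+04 J / (41 kg × 14.8 m/s²) = 48.99 m = 0.04899 km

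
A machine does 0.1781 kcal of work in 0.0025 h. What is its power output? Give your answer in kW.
P = W/t = 745.2 J / 9 s = 82.8 W = 0.0828 kW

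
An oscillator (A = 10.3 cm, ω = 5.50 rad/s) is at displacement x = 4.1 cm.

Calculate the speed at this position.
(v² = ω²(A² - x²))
v = ω√(A² − x²) = 5.5×√(0.103² − 0.041²) = 0.5197 m/s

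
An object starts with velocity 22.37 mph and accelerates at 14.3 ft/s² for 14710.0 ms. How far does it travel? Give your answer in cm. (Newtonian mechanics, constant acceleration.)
d = v₀t + ½at² (with unit conversion) = 61870.0 cm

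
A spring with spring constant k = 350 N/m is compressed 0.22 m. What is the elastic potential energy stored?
PE = ½kx² = ½×350×0.22² = 8.47 J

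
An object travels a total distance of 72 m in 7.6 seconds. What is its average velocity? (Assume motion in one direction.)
v_avg = Δd / Δt = 72 / 7.6 = 9.47 m/s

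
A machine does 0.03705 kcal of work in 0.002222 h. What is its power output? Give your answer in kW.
P = W/t = 155 J / 7.999 s = 19.38 W = 0.01938 kW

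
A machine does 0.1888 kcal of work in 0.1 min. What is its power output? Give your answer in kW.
P = W/t = 789.9 J / 6 s = 131.7 W = 0.1317 kW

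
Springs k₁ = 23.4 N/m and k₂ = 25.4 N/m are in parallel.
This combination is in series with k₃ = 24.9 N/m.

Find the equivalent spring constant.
k₁₂ = k₁ + k₂ = 48.8 N/m (parallel)
1/k_eq = 1/k₁₂ + 1/k₃ → k_eq = 16.49 N/m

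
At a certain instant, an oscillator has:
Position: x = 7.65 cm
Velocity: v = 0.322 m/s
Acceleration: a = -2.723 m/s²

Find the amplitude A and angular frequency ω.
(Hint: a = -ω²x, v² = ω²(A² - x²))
a = −ω²x → ω = √(|a|/x) = √(2.723/0.0765) = 5.966 rad/s
v² = ω²(A² − x²) → A = √(x² + v²/ω²) = √(0.0765² + 0.322²/5.966²) = 0.09362 m = 9.362 cm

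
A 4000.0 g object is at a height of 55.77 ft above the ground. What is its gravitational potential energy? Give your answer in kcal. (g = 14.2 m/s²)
PE = mgh = 4 kg × 14.2 m/s² × 17 m = 965.5 J = 0.2308 kcal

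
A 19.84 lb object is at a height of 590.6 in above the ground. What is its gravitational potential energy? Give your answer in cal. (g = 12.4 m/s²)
PE = mgh = 8.999 kg × 12.4 m/s² × 15 m = 1674 J = 400.1 cal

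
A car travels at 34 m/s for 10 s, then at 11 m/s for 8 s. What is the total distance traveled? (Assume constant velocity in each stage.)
d₁ = v₁t₁ = 34 × 10 = 340 m
d₂ = v₂t₂ = 11 × 8 = 88 m
d_total = 340 + 88 = 428 m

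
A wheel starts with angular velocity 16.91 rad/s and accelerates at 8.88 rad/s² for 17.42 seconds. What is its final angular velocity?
ω = ω₀ + αt = 16.91 + 8.88 × 17.42 = 171.6 rad/s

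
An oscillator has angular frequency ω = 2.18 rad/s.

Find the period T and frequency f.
T = 2π/ω = 2π/2.18 = 2.882 s; f = ω/2π = 0.347 Hz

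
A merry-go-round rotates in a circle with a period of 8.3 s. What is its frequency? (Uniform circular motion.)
f = 1/T = 1/8.3 = 0.1205 Hz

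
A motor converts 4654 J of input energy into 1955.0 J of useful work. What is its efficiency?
η = W_out/W_in = 1955.0/4654 = 0.4201 = 42.01%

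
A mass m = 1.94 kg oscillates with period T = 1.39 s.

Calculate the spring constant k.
T = 2π√(m/k) → k = m(2π/T)² = 1.94×(2π/1.39)² = 39.64 N/m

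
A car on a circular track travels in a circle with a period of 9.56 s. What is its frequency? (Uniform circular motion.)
f = 1/T = 1/9.56 = 0.1046 Hz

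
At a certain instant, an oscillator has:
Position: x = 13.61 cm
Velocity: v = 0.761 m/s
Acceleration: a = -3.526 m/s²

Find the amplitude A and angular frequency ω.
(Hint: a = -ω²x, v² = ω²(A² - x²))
a = −ω²x → ω = √(|a|/x) = √(3.526/0.1361) = 5.09 rad/s
v² = ω²(A² − x²) → A = √(x² + v²/ω²) = √(0.1361² + 0.761²/5.09²) = 0.2022 m = 20.22 cm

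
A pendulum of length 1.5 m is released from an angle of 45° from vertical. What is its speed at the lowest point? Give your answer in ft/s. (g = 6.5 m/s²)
h = L(1 − cosθ) = 1.5×(1 − cos45°) = 0.4393 m
v = √(2gh) = √(2×6.5×0.4393) = 2.39 m/s = 7.841 ft/s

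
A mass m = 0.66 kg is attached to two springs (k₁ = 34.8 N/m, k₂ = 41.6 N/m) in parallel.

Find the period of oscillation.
k_eq = k₁+k₂ = 76.4 N/m
T = 2π√(m/k_eq) = 2π√(0.66/76.4) = 0.584 s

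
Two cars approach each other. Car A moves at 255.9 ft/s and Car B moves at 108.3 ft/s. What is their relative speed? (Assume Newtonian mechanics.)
v_rel = v_A + v_B = 255.9 + 108.3 = 364.2 ft/s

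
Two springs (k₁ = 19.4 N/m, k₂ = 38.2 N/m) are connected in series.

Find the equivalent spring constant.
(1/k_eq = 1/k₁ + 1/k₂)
1/k_eq = 1/19.4 + 1/38.2 = 0.077724; k_eq = 12.87 N/m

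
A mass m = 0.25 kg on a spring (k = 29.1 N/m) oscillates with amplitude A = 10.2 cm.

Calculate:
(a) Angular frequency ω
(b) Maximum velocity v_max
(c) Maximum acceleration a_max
ω = √(k/m) = √(29.1/0.25) = 10.79 rad/s
v_max = ωA = 10.79×0.102 = 1.1 m/s
a_max = ω²A = 10.79²×0.102 = 11.87 m/s²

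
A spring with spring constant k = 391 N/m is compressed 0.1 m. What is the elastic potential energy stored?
PE = ½kx² = ½×391×0.1² = 1.955 J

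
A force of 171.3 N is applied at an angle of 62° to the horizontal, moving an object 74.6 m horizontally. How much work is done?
W = Fd cosθ = 171.3×74.6×cos(62°) = 5999.4 J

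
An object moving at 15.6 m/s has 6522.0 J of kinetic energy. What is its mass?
KE = ½mv² → m = 2KE/v² = 2×6522.0/15.6² = 53.6 kg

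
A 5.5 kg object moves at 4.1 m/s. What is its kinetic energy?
KE = ½mv² = ½×5.5×4.1² = 46.2275 J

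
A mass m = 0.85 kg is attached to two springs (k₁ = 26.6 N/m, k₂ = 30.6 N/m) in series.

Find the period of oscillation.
k_eq = k₁k₂/(k₁+k₂) = 14.23 N/m
T = 2π√(m/k_eq) = 2π√(0.85/14.23) = 1.536 s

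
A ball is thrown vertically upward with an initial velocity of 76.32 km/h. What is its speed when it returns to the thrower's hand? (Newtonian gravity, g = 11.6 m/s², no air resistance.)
By conservation of energy, the ball returns at the same speed = 76.32 km/h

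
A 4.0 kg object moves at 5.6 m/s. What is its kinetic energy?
KE = ½mv² = ½×4.0×5.6² = 62.72 J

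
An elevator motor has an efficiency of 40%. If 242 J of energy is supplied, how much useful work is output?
W_out = η × W_in = 0.4 × 242 = 96.8 J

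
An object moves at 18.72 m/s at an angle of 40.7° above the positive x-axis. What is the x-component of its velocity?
vₓ = v cos(θ) = 18.72 × cos(40.7°) = 14.19 m/s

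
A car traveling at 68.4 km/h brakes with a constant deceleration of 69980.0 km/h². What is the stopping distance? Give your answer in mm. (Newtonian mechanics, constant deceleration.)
d = v₀² / (2a) (with unit conversion) = 33430.0 mm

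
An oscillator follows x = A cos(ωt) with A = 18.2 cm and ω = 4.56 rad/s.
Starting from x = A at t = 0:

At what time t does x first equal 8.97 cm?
cos(ωt) = x/A = 8.97/18.2 = 0.4929
ωt = arccos(0.4929) = 1.055 rad
t = 1.055/4.56 = 0.2315 s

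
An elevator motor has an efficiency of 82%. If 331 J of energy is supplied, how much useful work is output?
W_out = η × W_in = 0.82 × 331 = 271.42 J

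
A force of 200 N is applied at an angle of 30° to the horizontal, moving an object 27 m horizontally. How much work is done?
W = Fd cosθ = 200×27×cos(30°) = 4676.5 J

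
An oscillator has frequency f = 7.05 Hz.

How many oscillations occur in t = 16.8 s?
n = f×t = 7.05×16.8 = 118.4 oscillations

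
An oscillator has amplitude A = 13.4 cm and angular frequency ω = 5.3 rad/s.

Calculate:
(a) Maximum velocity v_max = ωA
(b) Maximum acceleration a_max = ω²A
v_max = ωA = 5.3×0.134 = 0.7102 m/s
a_max = ω²A = 5.3²×0.134 = 3.764 m/s²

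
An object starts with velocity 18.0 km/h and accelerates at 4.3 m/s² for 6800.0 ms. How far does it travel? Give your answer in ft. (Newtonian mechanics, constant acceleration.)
d = v₀t + ½at² (with unit conversion) = 437.7 ft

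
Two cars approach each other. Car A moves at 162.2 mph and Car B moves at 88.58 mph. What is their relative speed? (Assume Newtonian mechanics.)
v_rel = v_A + v_B = 162.2 + 88.58 = 250.8 mph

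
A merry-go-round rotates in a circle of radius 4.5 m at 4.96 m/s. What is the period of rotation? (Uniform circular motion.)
T = 2πr/v = 2π×4.5/4.96 = 5.7 s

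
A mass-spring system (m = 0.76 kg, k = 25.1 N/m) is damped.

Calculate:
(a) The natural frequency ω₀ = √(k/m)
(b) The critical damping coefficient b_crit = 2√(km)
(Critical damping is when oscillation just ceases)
ω₀ = √(k/m) = √(25.1/0.76) = 5.747 rad/s
b_crit = 2√(km) = 2√(25.1×0.76) = 8.735 kg/s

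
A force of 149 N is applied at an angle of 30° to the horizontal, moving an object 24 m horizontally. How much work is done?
W = Fd cosθ = 149×24×cos(30°) = 3096.9 J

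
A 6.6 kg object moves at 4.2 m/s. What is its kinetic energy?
KE = ½mv² = ½×6.6×4.2² = 58.212 J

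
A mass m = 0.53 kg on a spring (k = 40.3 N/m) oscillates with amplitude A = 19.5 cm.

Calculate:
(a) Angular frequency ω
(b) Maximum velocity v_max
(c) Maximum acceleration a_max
ω = √(k/m) = √(40.3/0.53) = 8.72 rad/s
v_max = ωA = 8.72×0.195 = 1.7 m/s
a_max = ω²A = 8.72²×0.195 = 14.83 m/s²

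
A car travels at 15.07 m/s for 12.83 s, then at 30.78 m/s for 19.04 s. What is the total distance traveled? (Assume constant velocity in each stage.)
d₁ = v₁t₁ = 15.07 × 12.83 = 193.348 m
d₂ = v₂t₂ = 30.78 × 19.04 = 586.051 m
d_total = 193.348 + 586.051 = 779.4 m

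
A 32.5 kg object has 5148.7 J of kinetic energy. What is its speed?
KE = ½mv² → v = √(2KE/m) = √(2×5148.7/32.5) = 17.8 m/s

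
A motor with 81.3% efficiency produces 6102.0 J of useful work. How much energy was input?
W_in = W_out/η = 6102.0/0.813 = 7505.5 J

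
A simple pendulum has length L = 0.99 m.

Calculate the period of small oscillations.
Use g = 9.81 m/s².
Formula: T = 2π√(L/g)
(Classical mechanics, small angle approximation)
T = 2π√(L/g) = 2π√(0.99/9.81) = 1.996 s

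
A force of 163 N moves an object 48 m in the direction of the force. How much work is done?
W = Fd = 163×48 = 7824.0 J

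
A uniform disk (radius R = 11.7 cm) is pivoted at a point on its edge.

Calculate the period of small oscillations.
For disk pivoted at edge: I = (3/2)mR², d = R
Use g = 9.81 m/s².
I/m = (3/2)R² = 0.02053 m²; d = R = 0.117 m
T = 2π√((3/2)R²/(gR)) = 2π√(3R/(2g)) = 0.8404 s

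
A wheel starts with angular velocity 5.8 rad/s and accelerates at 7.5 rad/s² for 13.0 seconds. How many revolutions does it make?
θ = ω₀t + ½αt² = 5.8×13.0 + ½×7.5×13.0² = 709.15 rad
Revolutions = θ/(2π) = 709.15/(2π) = 112.86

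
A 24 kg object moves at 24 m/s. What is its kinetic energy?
KE = ½mv² = ½×24×24² = 6912.0 J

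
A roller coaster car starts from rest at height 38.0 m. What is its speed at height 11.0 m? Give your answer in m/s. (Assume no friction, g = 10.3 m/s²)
mgh₁ = ½mv₂² + mgh₂ → v₂ = √(2g(h₁−h₂)) = √(2×10.3×(38−11)) = 23.58 m/s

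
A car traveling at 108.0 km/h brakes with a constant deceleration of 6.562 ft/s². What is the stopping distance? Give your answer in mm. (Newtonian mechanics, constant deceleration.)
d = v₀² / (2a) (with unit conversion) = 225000.0 mm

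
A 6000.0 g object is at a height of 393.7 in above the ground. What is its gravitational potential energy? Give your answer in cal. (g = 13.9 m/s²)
PE = mgh = 6 kg × 13.9 m/s² × 10 m = 834 J = 199.3 cal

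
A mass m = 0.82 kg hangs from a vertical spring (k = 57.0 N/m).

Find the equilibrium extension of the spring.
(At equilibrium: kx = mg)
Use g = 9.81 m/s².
x_eq = mg/k = 0.82×9.81/57.0 = 0.1411 m = 14.11 cm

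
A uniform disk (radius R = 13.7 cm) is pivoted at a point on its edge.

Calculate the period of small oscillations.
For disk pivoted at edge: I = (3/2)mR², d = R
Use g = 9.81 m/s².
I/m = (3/2)R² = 0.02815 m²; d = R = 0.137 m
T = 2π√((3/2)R²/(gR)) = 2π√(3R/(2g)) = 0.9094 s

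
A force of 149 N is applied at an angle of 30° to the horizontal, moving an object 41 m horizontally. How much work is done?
W = Fd cosθ = 149×41×cos(30°) = 5290.5 J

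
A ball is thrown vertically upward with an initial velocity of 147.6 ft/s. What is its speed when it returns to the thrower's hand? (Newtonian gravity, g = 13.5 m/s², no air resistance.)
By conservation of energy, the ball returns at the same speed = 147.6 ft/s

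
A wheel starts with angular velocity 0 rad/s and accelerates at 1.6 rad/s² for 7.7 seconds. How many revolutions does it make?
θ = ω₀t + ½αt² = 0×7.7 + ½×1.6×7.7² = 47.43 rad
Revolutions = θ/(2π) = 47.43/(2π) = 7.55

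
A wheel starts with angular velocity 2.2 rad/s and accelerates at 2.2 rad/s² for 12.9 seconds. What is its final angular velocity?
ω = ω₀ + αt = 2.2 + 2.2 × 12.9 = 30.58 rad/s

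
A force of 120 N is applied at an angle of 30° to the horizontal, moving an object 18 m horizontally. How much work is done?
W = Fd cosθ = 120×18×cos(30°) = 1870.6 J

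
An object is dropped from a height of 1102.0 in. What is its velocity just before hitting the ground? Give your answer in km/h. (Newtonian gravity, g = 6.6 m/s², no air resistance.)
v = √(2gh) (with unit conversion) = 69.2 km/h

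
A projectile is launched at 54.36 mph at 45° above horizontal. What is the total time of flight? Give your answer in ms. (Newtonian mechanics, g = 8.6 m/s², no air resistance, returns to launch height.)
T = 2v₀sin(θ)/g (with unit conversion) = 3996.0 ms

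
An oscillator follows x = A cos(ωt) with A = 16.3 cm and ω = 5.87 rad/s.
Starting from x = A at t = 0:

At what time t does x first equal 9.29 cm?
cos(ωt) = x/A = 9.29/16.3 = 0.5699
ωt = arccos(0.5699) = 0.9644 rad
t = 0.9644/5.87 = 0.1643 s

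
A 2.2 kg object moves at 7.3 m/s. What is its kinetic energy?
KE = ½mv² = ½×2.2×7.3² = 58.619 J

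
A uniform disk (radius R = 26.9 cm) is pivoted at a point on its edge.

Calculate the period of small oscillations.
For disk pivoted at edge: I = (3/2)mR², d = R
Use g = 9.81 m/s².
I/m = (3/2)R² = 0.1085 m²; d = R = 0.269 m
T = 2π√((3/2)R²/(gR)) = 2π√(3R/(2g)) = 1.274 s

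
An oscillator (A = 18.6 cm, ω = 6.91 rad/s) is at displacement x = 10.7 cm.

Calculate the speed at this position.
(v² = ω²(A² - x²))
v = ω√(A² − x²) = 6.91×√(0.186² − 0.107²) = 1.051 m/s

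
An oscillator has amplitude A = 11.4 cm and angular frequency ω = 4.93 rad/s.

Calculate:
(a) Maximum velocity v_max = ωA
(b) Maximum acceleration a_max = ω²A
v_max = ωA = 4.93×0.114 = 0.562 m/s
a_max = ω²A = 4.93²×0.114 = 2.771 m/s²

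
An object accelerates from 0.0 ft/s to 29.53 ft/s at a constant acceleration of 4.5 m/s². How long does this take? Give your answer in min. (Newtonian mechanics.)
t = (v - v₀)/a (with unit conversion) = 0.03334 min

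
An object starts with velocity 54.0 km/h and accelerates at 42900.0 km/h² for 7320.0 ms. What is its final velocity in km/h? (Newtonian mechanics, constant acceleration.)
v = v₀ + at (with unit conversion) = 141.2 km/h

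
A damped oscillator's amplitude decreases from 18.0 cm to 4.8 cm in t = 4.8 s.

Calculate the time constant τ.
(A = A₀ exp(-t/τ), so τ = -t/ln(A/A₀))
A/A₀ = 4.8/18.0 = 0.2667; ln(A/A₀) = -1.322
τ = −t/ln(A/A₀) = −4.8/-1.322 = 3.632 s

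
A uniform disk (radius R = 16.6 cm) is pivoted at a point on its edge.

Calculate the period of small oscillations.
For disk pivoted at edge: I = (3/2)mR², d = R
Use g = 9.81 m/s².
I/m = (3/2)R² = 0.04133 m²; d = R = 0.166 m
T = 2π√((3/2)R²/(gR)) = 2π√(3R/(2g)) = 1.001 s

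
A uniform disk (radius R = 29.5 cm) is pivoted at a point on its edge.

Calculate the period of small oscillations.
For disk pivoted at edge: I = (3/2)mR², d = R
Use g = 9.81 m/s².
I/m = (3/2)R² = 0.1305 m²; d = R = 0.295 m
T = 2π√((3/2)R²/(gR)) = 2π√(3R/(2g)) = 1.334 s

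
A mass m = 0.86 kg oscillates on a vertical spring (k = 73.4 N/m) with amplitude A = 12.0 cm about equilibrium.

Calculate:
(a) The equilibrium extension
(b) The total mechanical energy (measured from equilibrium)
x_eq = mg/k = 0.86×9.81/73.4 = 0.1149 m = 11.49 cm
E = ½kA² = ½×73.4×(0.12)² = 0.5285 J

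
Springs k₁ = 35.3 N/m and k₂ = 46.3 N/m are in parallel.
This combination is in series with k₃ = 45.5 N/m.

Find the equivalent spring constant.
k₁₂ = k₁ + k₂ = 81.6 N/m (parallel)
1/k_eq = 1/k₁₂ + 1/k₃ → k_eq = 29.21 N/m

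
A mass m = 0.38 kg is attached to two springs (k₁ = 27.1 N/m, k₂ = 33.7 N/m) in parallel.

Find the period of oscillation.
k_eq = k₁+k₂ = 60.8 N/m
T = 2π√(m/k_eq) = 2π√(0.38/60.8) = 0.4967 s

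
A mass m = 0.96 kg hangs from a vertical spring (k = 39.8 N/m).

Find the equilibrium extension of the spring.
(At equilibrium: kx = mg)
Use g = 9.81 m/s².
x_eq = mg/k = 0.96×9.81/39.8 = 0.2366 m = 23.66 cm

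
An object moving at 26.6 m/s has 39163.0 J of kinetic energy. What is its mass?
KE = ½mv² → m = 2KE/v² = 2×39163.0/26.6² = 110.7 kg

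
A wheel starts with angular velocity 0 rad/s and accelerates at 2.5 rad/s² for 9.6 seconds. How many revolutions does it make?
θ = ω₀t + ½αt² = 0×9.6 + ½×2.5×9.6² = 115.2 rad
Revolutions = θ/(2π) = 115.2/(2π) = 18.33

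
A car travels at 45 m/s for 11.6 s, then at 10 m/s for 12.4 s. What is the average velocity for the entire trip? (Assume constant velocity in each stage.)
d₁ = v₁t₁ = 45 × 11.6 = 522 m
d₂ = v₂t₂ = 10 × 12.4 = 124 m
d_total = 646.0 m, t_total = 24 s
v_avg = d_total/t_total = 646.0/24 = 26.92 m/s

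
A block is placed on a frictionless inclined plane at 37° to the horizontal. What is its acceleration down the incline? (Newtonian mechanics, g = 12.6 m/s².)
a = g sin(θ) = 12.6 × sin(37°) = 12.6 × 0.6018 = 7.58 m/s²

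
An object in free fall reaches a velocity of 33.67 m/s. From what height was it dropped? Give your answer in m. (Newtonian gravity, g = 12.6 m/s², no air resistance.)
h = v²/(2g) = 44.99 m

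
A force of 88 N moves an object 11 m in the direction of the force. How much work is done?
W = Fd = 88×11 = 968.0 J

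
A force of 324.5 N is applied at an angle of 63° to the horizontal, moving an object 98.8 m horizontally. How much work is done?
W = Fd cosθ = 324.5×98.8×cos(63°) = 14555.0 J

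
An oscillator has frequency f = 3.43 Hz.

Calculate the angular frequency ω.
ω = 2πf = 2π×3.43 = 21.55 rad/s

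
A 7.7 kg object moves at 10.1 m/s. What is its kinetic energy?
KE = ½mv² = ½×7.7×10.1² = 392.7385 J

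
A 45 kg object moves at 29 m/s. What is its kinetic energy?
KE = ½mv² = ½×45×29² = 18922.5 J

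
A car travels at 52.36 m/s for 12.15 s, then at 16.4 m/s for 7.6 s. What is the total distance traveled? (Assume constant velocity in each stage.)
d₁ = v₁t₁ = 52.36 × 12.15 = 636.174 m
d₂ = v₂t₂ = 16.4 × 7.6 = 124.64 m
d_total = 636.174 + 124.64 = 760.81 m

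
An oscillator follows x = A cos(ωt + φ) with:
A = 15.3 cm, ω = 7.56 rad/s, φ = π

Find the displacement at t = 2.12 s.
x = A cos(ωt + φ) = 15.3×cos(7.56×2.12 + π) = 14.53 cm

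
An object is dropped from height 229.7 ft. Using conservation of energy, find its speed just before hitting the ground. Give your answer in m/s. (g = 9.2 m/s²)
mgh = ½mv² → v = √(2gh) = √(2×9.2×70.01) = 35.89 m/s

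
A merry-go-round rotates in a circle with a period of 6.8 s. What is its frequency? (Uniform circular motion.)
f = 1/T = 1/6.8 = 0.1471 Hz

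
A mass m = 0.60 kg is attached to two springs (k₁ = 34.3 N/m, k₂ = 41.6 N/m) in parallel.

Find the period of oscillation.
k_eq = k₁+k₂ = 75.9 N/m
T = 2π√(m/k_eq) = 2π√(0.6/75.9) = 0.5586 s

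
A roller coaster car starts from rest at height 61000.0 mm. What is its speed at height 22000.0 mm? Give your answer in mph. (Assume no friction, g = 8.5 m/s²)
mgh₁ = ½mv₂² + mgh₂ → v₂ = √(2g(h₁−h₂)) = √(2×8.5×(61−22)) = 25.75 m/s = 57.6 mph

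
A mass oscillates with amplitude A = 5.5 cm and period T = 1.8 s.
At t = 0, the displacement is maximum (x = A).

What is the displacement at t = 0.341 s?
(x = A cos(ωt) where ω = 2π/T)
ω = 2π/T = 2π/1.8 = 3.491 rad/s
x = A cos(ωt) = 5.5×cos(3.491×0.341) = 2.043 cm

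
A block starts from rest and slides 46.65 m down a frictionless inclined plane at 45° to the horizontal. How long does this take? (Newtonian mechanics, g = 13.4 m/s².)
a = g sin(θ) = 13.4 × sin(45°) = 9.48 m/s²
t = √(2d/a) = √(2 × 46.65 / 9.48) = 3.14 s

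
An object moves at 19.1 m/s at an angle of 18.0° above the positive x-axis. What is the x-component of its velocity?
vₓ = v cos(θ) = 19.1 × cos(18.0°) = 18.17 m/s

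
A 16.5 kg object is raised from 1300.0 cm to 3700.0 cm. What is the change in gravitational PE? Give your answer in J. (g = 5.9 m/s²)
ΔPE = mg(h₂ − h₁) = 16.5 kg × 5.9 m/s² × (37 − 13) m = 2336 J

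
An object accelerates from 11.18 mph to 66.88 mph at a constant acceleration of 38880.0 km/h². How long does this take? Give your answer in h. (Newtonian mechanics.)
t = (v - v₀)/a (with unit conversion) = 0.002306 h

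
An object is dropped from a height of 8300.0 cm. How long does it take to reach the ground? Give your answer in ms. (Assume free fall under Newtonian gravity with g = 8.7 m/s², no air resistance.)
t = √(2h/g) (with unit conversion) = 4368.0 ms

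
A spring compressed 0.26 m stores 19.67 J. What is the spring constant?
PE = ½kx² → k = 2PE/x² = 2×19.67/0.26² = 582.0 N/m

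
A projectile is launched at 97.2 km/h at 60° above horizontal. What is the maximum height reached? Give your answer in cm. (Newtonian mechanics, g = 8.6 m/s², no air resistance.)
H = v₀²sin²(θ)/(2g) (with unit conversion) = 3179.0 cm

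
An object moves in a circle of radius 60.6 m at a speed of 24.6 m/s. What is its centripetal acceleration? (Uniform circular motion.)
a_c = v²/r = 24.6²/60.6 = 605.16/60.6 = 9.99 m/s²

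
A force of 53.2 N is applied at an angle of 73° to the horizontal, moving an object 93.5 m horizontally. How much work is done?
W = Fd cosθ = 53.2×93.5×cos(73°) = 1454.3 J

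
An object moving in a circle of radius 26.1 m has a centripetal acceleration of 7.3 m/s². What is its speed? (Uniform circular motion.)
v = √(a_c × r) = √(7.3 × 26.1) = 13.8 m/s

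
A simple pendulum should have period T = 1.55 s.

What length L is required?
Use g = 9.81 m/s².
T = 2π√(L/g) → L = g(T/2π)² = 9.81×(1.55/2π)² = 0.597 m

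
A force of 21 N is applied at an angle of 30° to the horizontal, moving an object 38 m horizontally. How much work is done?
W = Fd cosθ = 21×38×cos(30°) = 691.09 J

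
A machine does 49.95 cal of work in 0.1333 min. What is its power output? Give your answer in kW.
P = W/t = 209 J / 7.998 s = 26.13 W = 0.02613 kW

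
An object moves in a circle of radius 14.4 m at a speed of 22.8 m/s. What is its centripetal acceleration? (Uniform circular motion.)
a_c = v²/r = 22.8²/14.4 = 519.84/14.4 = 36.1 m/s²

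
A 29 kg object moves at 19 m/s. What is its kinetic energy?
KE = ½mv² = ½×29×19² = 5234.5 J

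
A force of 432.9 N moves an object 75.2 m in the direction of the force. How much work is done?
W = Fd = 432.9×75.2 = 32554.0 J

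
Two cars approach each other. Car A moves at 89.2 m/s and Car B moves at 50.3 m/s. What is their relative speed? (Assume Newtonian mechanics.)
v_rel = v_A + v_B = 89.2 + 50.3 = 139.5 m/s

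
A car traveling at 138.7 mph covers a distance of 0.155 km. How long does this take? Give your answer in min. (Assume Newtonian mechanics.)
t = d/v (with unit conversion) = 0.04166 min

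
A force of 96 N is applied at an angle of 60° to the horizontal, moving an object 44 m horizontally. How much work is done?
W = Fd cosθ = 96×44×cos(60°) = 2112.0 J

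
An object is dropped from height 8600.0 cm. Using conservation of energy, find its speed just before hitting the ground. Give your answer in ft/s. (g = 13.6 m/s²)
mgh = ½mv² → v = √(2gh) = √(2×13.6×86) = 48.37 m/s = 158.7 ft/s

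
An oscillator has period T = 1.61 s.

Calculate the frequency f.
f = 1/T = 1/1.61 = 0.6211 Hz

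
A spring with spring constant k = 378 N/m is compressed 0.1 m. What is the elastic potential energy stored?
PE = ½kx² = ½×378×0.1² = 1.89 J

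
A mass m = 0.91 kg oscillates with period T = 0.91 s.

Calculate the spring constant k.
T = 2π√(m/k) → k = m(2π/T)² = 0.91×(2π/0.91)² = 43.38 N/m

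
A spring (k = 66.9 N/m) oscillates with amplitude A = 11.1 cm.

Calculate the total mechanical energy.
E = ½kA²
E = ½kA² = ½×66.9×(0.111)² = 0.4121 J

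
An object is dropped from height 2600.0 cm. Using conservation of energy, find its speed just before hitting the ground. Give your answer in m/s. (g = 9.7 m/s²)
mgh = ½mv² → v = √(2gh) = √(2×9.7×26) = 22.46 m/s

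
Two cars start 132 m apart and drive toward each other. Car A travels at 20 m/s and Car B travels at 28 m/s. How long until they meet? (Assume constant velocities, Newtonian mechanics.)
Combined speed: v_combined = 20 + 28 = 48 m/s
Time to meet: t = d/48 = 132/48 = 2.75 s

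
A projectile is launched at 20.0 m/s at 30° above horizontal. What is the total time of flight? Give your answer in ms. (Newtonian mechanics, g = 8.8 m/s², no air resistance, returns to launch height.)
T = 2v₀sin(θ)/g (with unit conversion) = 2273.0 ms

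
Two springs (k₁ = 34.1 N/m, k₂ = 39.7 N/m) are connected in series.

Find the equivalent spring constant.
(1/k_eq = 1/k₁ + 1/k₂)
1/k_eq = 1/34.1 + 1/39.7 = 0.054514; k_eq = 18.34 N/m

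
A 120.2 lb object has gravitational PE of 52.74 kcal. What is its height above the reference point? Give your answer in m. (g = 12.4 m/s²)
PE = mgh → h = PE/(mg) = 2.207e+05 J / (54.52 kg × 12.4 m/s²) = 326.4 m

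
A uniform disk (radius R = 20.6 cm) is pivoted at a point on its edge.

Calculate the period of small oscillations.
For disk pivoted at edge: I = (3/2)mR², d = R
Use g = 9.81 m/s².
I/m = (3/2)R² = 0.06365 m²; d = R = 0.206 m
T = 2π√((3/2)R²/(gR)) = 2π√(3R/(2g)) = 1.115 s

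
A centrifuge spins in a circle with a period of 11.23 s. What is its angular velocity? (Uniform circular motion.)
ω = 2π/T = 2π/11.23 = 0.5595 rad/s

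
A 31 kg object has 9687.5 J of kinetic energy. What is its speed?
KE = ½mv² → v = √(2KE/m) = √(2×9687.5/31) = 25.0 m/s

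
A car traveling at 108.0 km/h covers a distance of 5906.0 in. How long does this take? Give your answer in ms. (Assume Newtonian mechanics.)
t = d/v (with unit conversion) = 5000.0 ms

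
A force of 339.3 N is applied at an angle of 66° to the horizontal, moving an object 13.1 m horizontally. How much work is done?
W = Fd cosθ = 339.3×13.1×cos(66°) = 1807.9 J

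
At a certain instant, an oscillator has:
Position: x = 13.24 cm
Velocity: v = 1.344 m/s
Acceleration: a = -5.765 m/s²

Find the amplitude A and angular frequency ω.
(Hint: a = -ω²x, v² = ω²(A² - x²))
a = −ω²x → ω = √(|a|/x) = √(5.765/0.1324) = 6.599 rad/s
v² = ω²(A² − x²) → A = √(x² + v²/ω²) = √(0.1324² + 1.344²/6.599²) = 0.2429 m = 24.29 cm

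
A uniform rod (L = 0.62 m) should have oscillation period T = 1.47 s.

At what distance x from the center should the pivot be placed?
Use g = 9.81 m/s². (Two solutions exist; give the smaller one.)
T = 2π√((L²/12 + x²)/(gx)). Let c = T²g/(4π²) = 0.537.
x² − cx + L²/12 = 0 → x = (c − √(c² − L²/3))/2 = 0.06836 m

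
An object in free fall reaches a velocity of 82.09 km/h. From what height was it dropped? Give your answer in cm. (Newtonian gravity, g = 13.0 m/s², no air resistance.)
h = v²/(2g) (with unit conversion) = 2000.0 cm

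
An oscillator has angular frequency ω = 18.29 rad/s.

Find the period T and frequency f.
T = 2π/ω = 2π/18.29 = 0.3435 s; f = ω/2π = 2.911 Hz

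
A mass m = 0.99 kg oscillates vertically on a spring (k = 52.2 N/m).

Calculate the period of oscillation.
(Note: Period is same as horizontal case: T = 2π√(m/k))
T = 2π√(m/k) = 2π√(0.99/52.2) = 0.8653 s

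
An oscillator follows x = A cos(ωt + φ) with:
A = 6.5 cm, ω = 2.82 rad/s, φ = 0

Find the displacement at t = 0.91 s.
x = A cos(ωt + φ) = 6.5×cos(2.82×0.91 + 0) = -5.453 cm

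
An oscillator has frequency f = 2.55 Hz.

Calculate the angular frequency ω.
ω = 2πf = 2π×2.55 = 16.02 rad/s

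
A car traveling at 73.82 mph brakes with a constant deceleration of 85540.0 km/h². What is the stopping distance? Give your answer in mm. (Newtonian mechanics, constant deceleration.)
d = v₀² / (2a) (with unit conversion) = 82500.0 mm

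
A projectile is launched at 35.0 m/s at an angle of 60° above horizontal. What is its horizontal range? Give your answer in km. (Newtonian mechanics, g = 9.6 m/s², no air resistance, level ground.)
R = v₀² sin(2θ) / g (with unit conversion) = 0.1105 km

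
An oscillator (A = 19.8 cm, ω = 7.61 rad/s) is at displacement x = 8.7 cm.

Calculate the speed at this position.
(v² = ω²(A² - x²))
v = ω√(A² − x²) = 7.61×√(0.198² − 0.087²) = 1.354 m/s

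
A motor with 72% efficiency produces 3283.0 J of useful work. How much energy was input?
W_in = W_out/η = 3283.0/0.72 = 4559.7 J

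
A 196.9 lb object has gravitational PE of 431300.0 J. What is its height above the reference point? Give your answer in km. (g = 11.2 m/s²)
PE = mgh → h = PE/(mg) = 4.313e+05 J / (89.31 kg × 11.2 m/s²) = 431.2 m = 0.4312 km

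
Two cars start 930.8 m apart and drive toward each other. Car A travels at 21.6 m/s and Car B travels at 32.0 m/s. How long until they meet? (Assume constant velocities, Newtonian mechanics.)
Combined speed: v_combined = 21.6 + 32.0 = 53.6 m/s
Time to meet: t = d/53.6 = 930.8/53.6 = 17.37 s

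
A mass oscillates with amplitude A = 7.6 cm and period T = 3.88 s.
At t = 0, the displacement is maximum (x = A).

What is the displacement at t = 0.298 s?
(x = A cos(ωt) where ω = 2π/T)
ω = 2π/T = 2π/3.88 = 1.619 rad/s
x = A cos(ωt) = 7.6×cos(1.619×0.298) = 6.732 cm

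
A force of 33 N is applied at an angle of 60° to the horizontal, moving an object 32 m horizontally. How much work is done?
W = Fd cosθ = 33×32×cos(60°) = 528.0 J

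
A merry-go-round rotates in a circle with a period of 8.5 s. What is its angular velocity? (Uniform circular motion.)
ω = 2π/T = 2π/8.5 = 0.7392 rad/s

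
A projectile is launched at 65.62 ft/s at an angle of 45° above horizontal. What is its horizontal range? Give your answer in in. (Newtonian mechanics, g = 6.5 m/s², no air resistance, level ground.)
R = v₀² sin(2θ) / g (with unit conversion) = 2423.0 in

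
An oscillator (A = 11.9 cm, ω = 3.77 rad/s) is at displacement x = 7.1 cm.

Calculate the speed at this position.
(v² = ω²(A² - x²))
v = ω√(A² − x²) = 3.77×√(0.119² − 0.071²) = 0.36 m/s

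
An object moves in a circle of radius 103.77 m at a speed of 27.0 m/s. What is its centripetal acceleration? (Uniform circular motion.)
a_c = v²/r = 27.0²/103.77 = 729/103.77 = 7.03 m/s²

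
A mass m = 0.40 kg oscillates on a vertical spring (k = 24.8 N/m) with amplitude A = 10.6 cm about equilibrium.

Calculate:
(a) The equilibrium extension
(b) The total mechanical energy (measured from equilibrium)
x_eq = mg/k = 0.4×9.81/24.8 = 0.1582 m = 15.82 cm
E = ½kA² = ½×24.8×(0.106)² = 0.1393 J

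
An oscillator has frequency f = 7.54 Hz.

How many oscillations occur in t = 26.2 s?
n = f×t = 7.54×26.2 = 197.5 oscillations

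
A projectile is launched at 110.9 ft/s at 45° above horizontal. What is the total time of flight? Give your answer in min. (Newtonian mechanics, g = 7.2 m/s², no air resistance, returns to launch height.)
T = 2v₀sin(θ)/g (with unit conversion) = 0.1107 min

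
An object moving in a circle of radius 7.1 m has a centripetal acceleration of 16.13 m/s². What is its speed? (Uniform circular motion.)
v = √(a_c × r) = √(16.13 × 7.1) = 10.7 m/s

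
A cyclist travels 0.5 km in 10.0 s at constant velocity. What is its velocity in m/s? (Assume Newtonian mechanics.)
v = d/t (with unit conversion) = 50.0 m/s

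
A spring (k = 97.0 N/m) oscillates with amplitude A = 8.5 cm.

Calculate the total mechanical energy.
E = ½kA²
E = ½kA² = ½×97.0×(0.085)² = 0.3504 J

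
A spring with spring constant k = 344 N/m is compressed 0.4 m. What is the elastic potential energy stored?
PE = ½kx² = ½×344×0.4² = 27.52 J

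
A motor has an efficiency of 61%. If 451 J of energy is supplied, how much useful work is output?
W_out = η × W_in = 0.61 × 451 = 275.11 J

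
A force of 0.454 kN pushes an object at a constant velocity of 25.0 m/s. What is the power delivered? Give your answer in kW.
P = Fv = 454 N × 25 m/s = 1.135e+04 W = 11.35 kW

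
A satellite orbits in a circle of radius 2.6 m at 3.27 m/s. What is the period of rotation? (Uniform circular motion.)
T = 2πr/v = 2π×2.6/3.27 = 5.0 s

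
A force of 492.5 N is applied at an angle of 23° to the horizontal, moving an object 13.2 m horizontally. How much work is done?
W = Fd cosθ = 492.5×13.2×cos(23°) = 5984.2 J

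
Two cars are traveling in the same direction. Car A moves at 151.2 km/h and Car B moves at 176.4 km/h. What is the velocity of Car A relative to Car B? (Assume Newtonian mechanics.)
v_rel = v_A - v_B = 151.2 - 176.4 = -25.2 km/h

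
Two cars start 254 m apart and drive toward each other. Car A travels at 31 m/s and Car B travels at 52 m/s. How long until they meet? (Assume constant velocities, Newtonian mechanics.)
Combined speed: v_combined = 31 + 52 = 83 m/s
Time to meet: t = d/83 = 254/83 = 3.06 s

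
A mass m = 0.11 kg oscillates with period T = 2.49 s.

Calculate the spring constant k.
T = 2π√(m/k) → k = m(2π/T)² = 0.11×(2π/2.49)² = 0.7004 N/m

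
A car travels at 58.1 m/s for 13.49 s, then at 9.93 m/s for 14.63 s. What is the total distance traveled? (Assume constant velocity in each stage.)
d₁ = v₁t₁ = 58.1 × 13.49 = 783.769 m
d₂ = v₂t₂ = 9.93 × 14.63 = 145.276 m
d_total = 783.769 + 145.276 = 929.04 m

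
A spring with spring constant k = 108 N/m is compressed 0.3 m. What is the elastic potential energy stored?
PE = ½kx² = ½×108×0.3² = 4.86 J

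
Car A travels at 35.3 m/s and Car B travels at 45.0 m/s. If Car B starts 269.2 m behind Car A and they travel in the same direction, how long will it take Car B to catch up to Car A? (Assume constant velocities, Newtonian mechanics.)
Relative speed: v_rel = 45.0 - 35.3 = 9.7 m/s
Time to catch: t = d₀/v_rel = 269.2/9.7 = 27.75 s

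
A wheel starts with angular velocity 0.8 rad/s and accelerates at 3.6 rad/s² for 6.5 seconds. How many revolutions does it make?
θ = ω₀t + ½αt² = 0.8×6.5 + ½×3.6×6.5² = 81.25 rad
Revolutions = θ/(2π) = 81.25/(2π) = 12.93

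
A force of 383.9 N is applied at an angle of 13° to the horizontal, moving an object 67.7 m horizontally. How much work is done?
W = Fd cosθ = 383.9×67.7×cos(13°) = 25324.0 J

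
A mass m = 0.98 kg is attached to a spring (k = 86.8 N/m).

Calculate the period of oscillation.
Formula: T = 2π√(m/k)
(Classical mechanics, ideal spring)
T = 2π√(m/k) = 2π√(0.98/86.8) = 0.6676 s; f = 1/T = 1.498 Hz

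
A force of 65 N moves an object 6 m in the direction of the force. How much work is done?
W = Fd = 65×6 = 390.0 J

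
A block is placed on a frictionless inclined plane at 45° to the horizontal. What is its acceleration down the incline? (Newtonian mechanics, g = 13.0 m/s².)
a = g sin(θ) = 13.0 × sin(45°) = 13.0 × 0.7071 = 9.19 m/s²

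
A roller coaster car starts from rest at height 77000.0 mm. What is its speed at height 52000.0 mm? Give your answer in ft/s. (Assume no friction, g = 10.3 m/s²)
mgh₁ = ½mv₂² + mgh₂ → v₂ = √(2g(h₁−h₂)) = √(2×10.3×(77−52)) = 22.69 m/s = 74.45 ft/s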